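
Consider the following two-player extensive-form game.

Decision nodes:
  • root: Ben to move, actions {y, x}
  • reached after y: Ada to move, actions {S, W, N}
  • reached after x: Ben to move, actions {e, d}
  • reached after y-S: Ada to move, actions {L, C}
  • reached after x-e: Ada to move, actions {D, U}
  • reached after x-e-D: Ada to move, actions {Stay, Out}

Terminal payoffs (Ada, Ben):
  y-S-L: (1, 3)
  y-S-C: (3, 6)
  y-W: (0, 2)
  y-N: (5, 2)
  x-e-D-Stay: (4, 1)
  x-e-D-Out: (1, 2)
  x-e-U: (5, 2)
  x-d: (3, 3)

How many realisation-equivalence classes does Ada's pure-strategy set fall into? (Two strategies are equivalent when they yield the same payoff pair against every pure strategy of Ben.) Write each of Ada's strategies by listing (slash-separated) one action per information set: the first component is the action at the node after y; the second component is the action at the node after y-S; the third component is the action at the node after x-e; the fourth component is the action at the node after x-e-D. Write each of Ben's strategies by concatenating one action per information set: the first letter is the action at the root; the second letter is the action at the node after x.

Ada has 24 pure strategies: S/L/D/Stay, S/L/D/Out, S/L/U/Stay, S/L/U/Out, S/C/D/Stay, S/C/D/Out, S/C/U/Stay, S/C/U/Out, W/L/D/Stay, W/L/D/Out, W/L/U/Stay, W/L/U/Out, W/C/D/Stay, W/C/D/Out, W/C/U/Stay, W/C/U/Out, N/L/D/Stay, N/L/D/Out, N/L/U/Stay, N/L/U/Out, N/C/D/Stay, N/C/D/Out, N/C/U/Stay, N/C/U/Out. Columns: ye, yd, xe, xd.
{S/L/D/Stay} → row (1,3) (1,3) (4,1) (3,3)
{S/L/D/Out} → row (1,3) (1,3) (1,2) (3,3)
{S/L/U/Stay, S/L/U/Out} → row (1,3) (1,3) (5,2) (3,3)
{S/C/D/Stay} → row (3,6) (3,6) (4,1) (3,3)
{S/C/D/Out} → row (3,6) (3,6) (1,2) (3,3)
{S/C/U/Stay, S/C/U/Out} → row (3,6) (3,6) (5,2) (3,3)
{W/L/D/Stay, W/C/D/Stay} → row (0,2) (0,2) (4,1) (3,3)
{W/L/D/Out, W/C/D/Out} → row (0,2) (0,2) (1,2) (3,3)
{W/L/U/Stay, W/L/U/Out, W/C/U/Stay, W/C/U/Out} → row (0,2) (0,2) (5,2) (3,3)
{N/L/D/Stay, N/C/D/Stay} → row (5,2) (5,2) (4,1) (3,3)
{N/L/D/Out, N/C/D/Out} → row (5,2) (5,2) (1,2) (3,3)
{N/L/U/Stay, N/L/U/Out, N/C/U/Stay, N/C/U/Out} → row (5,2) (5,2) (5,2) (3,3)
That's 12 distinct rows out of 24 strategies.

12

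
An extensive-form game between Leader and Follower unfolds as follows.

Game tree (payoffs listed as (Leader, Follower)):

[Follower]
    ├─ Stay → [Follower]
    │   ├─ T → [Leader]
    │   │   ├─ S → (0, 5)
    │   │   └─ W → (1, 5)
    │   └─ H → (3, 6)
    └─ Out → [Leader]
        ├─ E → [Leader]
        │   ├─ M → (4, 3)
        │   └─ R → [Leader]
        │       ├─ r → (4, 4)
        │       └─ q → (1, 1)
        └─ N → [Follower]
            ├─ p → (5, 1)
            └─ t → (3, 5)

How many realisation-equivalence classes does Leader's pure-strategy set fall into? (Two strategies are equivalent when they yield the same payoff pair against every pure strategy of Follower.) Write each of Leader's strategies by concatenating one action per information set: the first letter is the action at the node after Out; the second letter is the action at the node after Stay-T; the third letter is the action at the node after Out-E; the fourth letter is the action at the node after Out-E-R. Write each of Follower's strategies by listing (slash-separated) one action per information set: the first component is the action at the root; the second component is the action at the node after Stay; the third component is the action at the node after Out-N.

Leader has 16 pure strategies: ESMr, ESMq, ESRr, ESRq, EWMr, EWMq, EWRr, EWRq, NSMr, NSMq, NSRr, NSRq, NWMr, NWMq, NWRr, NWRq. Columns: Stay/T/p, Stay/T/t, Stay/H/p, Stay/H/t, Out/T/p, Out/T/t, Out/H/p, Out/H/t.
{ESMr, ESMq} → row (0,5) (0,5) (3,6) (3,6) (4,3) (4,3) (4,3) (4,3)
{ESRr} → row (0,5) (0,5) (3,6) (3,6) (4,4) (4,4) (4,4) (4,4)
{ESRq} → row (0,5) (0,5) (3,6) (3,6) (1,1) (1,1) (1,1) (1,1)
{EWMr, EWMq} → row (1,5) (1,5) (3,6) (3,6) (4,3) (4,3) (4,3) (4,3)
{EWRr} → row (1,5) (1,5) (3,6) (3,6) (4,4) (4,4) (4,4) (4,4)
{EWRq} → row (1,5) (1,5) (3,6) (3,6) (1,1) (1,1) (1,1) (1,1)
{NSMr, NSMq, NSRr, NSRq} → row (0,5) (0,5) (3,6) (3,6) (5,1) (3,5) (5,1) (3,5)
{NWMr, NWMq, NWRr, NWRq} → row (1,5) (1,5) (3,6) (3,6) (5,1) (3,5) (5,1) (3,5)
That's 8 distinct rows out of 16 strategies.

8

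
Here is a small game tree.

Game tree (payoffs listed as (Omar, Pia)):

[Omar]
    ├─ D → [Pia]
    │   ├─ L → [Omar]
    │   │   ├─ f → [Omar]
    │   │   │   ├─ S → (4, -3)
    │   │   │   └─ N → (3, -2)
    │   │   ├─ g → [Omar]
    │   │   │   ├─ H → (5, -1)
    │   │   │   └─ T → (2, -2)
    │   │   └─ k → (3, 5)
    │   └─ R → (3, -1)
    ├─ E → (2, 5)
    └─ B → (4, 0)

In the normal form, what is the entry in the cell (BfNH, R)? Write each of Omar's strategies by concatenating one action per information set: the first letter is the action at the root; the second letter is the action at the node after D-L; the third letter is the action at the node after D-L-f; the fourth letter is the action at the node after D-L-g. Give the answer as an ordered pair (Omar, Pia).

Trace the play path from the root:
  Omar plays B
→ terminal payoff (4, 0).
(Omar's choice at the node after D-L is never reached on this path, so it doesn't affect the outcome.)

(4, 0)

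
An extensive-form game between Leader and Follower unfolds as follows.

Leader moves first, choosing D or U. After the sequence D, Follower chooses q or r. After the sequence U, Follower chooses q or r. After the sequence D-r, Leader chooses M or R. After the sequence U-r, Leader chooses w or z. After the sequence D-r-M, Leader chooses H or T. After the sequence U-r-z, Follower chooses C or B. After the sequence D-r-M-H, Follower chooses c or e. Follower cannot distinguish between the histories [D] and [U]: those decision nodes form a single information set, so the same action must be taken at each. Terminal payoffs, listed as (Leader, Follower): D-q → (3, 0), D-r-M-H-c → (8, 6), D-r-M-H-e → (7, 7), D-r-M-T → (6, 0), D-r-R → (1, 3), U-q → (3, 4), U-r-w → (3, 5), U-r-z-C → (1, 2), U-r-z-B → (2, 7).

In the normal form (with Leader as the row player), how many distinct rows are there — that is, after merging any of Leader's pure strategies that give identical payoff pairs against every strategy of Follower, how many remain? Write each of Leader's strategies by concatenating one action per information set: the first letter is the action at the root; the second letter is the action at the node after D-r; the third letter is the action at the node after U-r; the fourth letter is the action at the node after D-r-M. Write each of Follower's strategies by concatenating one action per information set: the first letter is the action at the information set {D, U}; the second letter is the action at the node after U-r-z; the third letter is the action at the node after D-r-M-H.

Leader has 16 pure strategies: DMwH, DMwT, DMzH, DMzT, DRwH, DRwT, DRzH, DRzT, UMwH, UMwT, UMzH, UMzT, URwH, URwT, URzH, URzT. Columns: qCc, qCe, qBc, qBe, rCc, rCe, rBc, rBe.
{DMwH, DMzH} → row (3,0) (3,0) (3,0) (3,0) (8,6) (7,7) (8,6) (7,7)
{DMwT, DMzT} → row (3,0) (3,0) (3,0) (3,0) (6,0) (6,0) (6,0) (6,0)
{DRwH, DRwT, DRzH, DRzT} → row (3,0) (3,0) (3,0) (3,0) (1,3) (1,3) (1,3) (1,3)
{UMwH, UMwT, URwH, URwT} → row (3,4) (3,4) (3,4) (3,4) (3,5) (3,5) (3,5) (3,5)
{UMzH, UMzT, URzH, URzT} → row (3,4) (3,4) (3,4) (3,4) (1,2) (1,2) (2,7) (2,7)
That's 5 distinct rows out of 16 strategies.

5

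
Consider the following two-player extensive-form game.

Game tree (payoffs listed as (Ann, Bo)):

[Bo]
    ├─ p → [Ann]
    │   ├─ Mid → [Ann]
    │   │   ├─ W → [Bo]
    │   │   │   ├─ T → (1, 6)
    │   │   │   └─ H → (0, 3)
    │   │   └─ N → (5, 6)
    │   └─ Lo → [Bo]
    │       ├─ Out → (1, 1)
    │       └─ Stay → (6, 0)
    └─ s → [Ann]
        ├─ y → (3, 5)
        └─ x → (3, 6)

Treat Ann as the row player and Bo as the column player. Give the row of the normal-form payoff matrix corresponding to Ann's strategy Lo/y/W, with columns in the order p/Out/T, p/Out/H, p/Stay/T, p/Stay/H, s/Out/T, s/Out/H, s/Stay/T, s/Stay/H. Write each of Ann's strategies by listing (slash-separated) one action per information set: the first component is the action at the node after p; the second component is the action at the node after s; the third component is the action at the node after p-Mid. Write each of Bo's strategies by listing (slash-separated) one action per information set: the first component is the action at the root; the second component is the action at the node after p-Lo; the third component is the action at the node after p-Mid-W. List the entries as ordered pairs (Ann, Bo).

(1,1) (1,1) (6,0) (6,0) (3,5) (3,5) (3,5) (3,5)

vs p/Out/T: Bo plays p → Ann plays Lo at [p] → Bo plays Out at [p-Lo] → (1, 1)
vs p/Out/H: Bo plays p → Ann plays Lo at [p] → Bo plays Out at [p-Lo] → (1, 1)
vs p/Stay/T: Bo plays p → Ann plays Lo at [p] → Bo plays Stay at [p-Lo] → (6, 0)
vs p/Stay/H: Bo plays p → Ann plays Lo at [p] → Bo plays Stay at [p-Lo] → (6, 0)
vs s/Out/T: Bo plays s → Ann plays y at [s] → (3, 5)
vs s/Out/H: Bo plays s → Ann plays y at [s] → (3, 5)
vs s/Stay/T: Bo plays s → Ann plays y at [s] → (3, 5)
vs s/Stay/H: Bo plays s → Ann plays y at [s] → (3, 5)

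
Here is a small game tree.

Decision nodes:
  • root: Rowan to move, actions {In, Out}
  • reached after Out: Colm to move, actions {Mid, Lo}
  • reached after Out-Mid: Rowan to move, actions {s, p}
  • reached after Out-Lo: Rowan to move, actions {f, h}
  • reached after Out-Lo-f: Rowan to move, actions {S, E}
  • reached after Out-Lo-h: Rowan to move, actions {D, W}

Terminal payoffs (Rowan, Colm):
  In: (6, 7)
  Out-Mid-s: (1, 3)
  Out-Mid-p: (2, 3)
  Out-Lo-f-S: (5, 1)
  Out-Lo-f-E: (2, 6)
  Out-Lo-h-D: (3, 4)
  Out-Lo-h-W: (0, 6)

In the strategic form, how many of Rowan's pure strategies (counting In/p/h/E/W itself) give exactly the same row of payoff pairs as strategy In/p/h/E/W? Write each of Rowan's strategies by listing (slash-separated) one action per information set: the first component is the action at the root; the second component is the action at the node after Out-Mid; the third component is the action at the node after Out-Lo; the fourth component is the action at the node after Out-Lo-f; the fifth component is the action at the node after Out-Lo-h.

16

Row for In/p/h/E/W (columns Mid, Lo): (6,7) (6,7).
Under In/p/h/E/W, Rowan's choice at the node after Out-Mid and at the node after Out-Lo and at the node after Out-Lo-f and at the node after Out-Lo-h can never be reached regardless of what Colm does, so varying those choices leaves every outcome unchanged.
Holding the reachable choices fixed and varying the unreachable ones freely already gives 2 × 2 × 2 × 2 = 16 equivalent strategies.
No other strategy reproduces this row, so those 16 are the full class: In/s/f/S/D, In/s/f/S/W, In/s/f/E/D, In/s/f/E/W, In/s/h/S/D, In/s/h/S/W, In/s/h/E/D, In/s/h/E/W, In/p/f/S/D, In/p/f/S/W, In/p/f/E/D, In/p/f/E/W, In/p/h/S/D, In/p/h/S/W, In/p/h/E/D, In/p/h/E/W.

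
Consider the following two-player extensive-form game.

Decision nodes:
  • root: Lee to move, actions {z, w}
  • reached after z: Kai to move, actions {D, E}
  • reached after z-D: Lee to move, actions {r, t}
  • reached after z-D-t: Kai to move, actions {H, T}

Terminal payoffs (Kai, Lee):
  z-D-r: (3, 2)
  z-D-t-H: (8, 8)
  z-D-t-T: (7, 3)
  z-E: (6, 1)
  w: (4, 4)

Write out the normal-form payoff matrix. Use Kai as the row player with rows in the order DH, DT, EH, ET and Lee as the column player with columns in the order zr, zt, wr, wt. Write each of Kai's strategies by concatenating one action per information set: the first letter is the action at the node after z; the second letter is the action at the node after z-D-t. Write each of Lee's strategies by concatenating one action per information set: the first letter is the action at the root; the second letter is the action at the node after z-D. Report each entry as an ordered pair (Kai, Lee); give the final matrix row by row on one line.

           zr       zt       wr       wt
  DH    (3,2)    (8,8)    (4,4)    (4,4)
  DT    (3,2)    (7,3)    (4,4)    (4,4)
  EH    (6,1)    (6,1)    (4,4)    (4,4)
  ET    (6,1)    (6,1)    (4,4)    (4,4)

DH: (3,2) (8,8) (4,4) (4,4) | DT: (3,2) (7,3) (4,4) (4,4) | EH: (6,1) (6,1) (4,4) (4,4) | ET: (6,1) (6,1) (4,4) (4,4)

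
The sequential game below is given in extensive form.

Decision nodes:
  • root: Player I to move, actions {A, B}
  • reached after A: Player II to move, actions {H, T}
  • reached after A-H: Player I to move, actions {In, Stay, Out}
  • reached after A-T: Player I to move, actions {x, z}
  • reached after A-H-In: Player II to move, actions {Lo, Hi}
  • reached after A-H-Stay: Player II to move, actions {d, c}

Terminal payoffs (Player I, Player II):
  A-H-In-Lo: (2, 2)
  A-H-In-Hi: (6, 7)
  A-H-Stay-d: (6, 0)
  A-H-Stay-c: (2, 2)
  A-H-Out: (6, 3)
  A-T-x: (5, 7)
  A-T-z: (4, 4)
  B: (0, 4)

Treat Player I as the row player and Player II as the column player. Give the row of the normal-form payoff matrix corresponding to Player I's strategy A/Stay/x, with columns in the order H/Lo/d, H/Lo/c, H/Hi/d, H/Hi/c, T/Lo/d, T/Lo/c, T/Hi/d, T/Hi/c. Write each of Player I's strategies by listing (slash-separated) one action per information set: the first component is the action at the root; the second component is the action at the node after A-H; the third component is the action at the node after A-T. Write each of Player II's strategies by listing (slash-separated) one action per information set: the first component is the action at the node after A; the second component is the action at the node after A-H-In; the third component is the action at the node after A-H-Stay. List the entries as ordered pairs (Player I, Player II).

(6,0) (2,2) (6,0) (2,2) (5,7) (5,7) (5,7) (5,7)

vs H/Lo/d: Player I plays A → Player II plays H at [A] → Player I plays Stay at [A-H] → Player II plays d at [A-H-Stay] → (6, 0)
vs H/Lo/c: Player I plays A → Player II plays H at [A] → Player I plays Stay at [A-H] → Player II plays c at [A-H-Stay] → (2, 2)
vs H/Hi/d: Player I plays A → Player II plays H at [A] → Player I plays Stay at [A-H] → Player II plays d at [A-H-Stay] → (6, 0)
vs H/Hi/c: Player I plays A → Player II plays H at [A] → Player I plays Stay at [A-H] → Player II plays c at [A-H-Stay] → (2, 2)
vs T/Lo/d: Player I plays A → Player II plays T at [A] → Player I plays x at [A-T] → (5, 7)
vs T/Lo/c: Player I plays A → Player II plays T at [A] → Player I plays x at [A-T] → (5, 7)
vs T/Hi/d: Player I plays A → Player II plays T at [A] → Player I plays x at [A-T] → (5, 7)
vs T/Hi/c: Player I plays A → Player II plays T at [A] → Player I plays x at [A-T] → (5, 7)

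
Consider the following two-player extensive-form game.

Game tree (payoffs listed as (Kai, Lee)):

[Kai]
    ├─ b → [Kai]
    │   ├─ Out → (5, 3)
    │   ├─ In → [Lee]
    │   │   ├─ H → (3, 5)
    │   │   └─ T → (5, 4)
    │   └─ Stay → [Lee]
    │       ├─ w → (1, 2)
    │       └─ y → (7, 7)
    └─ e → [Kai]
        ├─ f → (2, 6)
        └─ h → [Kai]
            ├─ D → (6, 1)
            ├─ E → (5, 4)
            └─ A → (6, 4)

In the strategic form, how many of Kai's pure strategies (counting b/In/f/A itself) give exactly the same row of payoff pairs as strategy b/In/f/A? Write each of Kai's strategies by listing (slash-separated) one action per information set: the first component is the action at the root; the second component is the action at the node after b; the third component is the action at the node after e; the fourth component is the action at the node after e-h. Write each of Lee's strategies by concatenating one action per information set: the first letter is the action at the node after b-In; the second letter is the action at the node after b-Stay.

6

Row for b/In/f/A (columns Hw, Hy, Tw, Ty): (3,5) (3,5) (5,4) (5,4).
Under b/In/f/A, Kai's choice at the node after e and at the node after e-h can never be reached regardless of what Lee does, so varying those choices leaves every outcome unchanged.
Holding the reachable choices fixed and varying the unreachable ones freely already gives 2 × 3 = 6 equivalent strategies.
No other strategy reproduces this row, so those 6 are the full class: b/In/f/D, b/In/f/E, b/In/f/A, b/In/h/D, b/In/h/E, b/In/h/A.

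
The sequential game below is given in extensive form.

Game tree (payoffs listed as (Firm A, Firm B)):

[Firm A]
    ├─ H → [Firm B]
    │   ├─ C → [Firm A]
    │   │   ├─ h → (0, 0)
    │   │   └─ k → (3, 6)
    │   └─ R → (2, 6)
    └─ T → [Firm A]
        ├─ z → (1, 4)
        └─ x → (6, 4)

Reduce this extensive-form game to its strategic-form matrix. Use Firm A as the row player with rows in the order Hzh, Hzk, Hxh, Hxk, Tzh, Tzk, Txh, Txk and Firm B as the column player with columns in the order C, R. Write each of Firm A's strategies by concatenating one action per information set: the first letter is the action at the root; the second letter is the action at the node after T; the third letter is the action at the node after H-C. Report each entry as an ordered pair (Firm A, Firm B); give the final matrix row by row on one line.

Hzh: (0,0) (2,6) | Hzk: (3,6) (2,6) | Hxh: (0,0) (2,6) | Hxk: (3,6) (2,6) | Tzh: (1,4) (1,4) | Tzk: (1,4) (1,4) | Txh: (6,4) (6,4) | Txk: (6,4) (6,4)

            C        R
 Hzh    (0,0)    (2,6)
 Hzk    (3,6)    (2,6)
 Hxh    (0,0)    (2,6)
 Hxk    (3,6)    (2,6)
 Tzh    (1,4)    (1,4)
 Tzk    (1,4)    (1,4)
 Txh    (6,4)    (6,4)
 Txk    (6,4)    (6,4)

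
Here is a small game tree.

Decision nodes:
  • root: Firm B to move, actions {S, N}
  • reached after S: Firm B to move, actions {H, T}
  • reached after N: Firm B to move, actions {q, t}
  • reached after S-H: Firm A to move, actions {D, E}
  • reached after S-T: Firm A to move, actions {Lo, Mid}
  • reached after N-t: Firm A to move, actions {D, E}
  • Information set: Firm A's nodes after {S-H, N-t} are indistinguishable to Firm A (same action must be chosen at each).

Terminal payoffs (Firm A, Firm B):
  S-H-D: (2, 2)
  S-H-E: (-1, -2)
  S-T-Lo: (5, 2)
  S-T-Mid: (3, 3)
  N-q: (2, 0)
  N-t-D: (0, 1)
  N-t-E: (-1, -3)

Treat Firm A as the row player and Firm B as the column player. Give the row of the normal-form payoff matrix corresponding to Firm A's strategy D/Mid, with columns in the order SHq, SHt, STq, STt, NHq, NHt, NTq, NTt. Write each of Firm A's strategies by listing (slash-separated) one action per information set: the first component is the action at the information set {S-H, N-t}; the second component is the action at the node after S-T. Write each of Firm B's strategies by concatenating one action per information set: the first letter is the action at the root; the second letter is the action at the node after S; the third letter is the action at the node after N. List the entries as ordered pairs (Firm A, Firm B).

vs SHq: Firm B plays S → Firm B plays H at [S] → Firm A plays D at [S-H] → (2, 2)
vs SHt: Firm B plays S → Firm B plays H at [S] → Firm A plays D at [S-H] → (2, 2)
vs STq: Firm B plays S → Firm B plays T at [S] → Firm A plays Mid at [S-T] → (3, 3)
vs STt: Firm B plays S → Firm B plays T at [S] → Firm A plays Mid at [S-T] → (3, 3)
vs NHq: Firm B plays N → Firm B plays q at [N] → (2, 0)
vs NHt: Firm B plays N → Firm B plays t at [N] → Firm A plays D at [N-t] → (0, 1)
vs NTq: Firm B plays N → Firm B plays q at [N] → (2, 0)
vs NTt: Firm B plays N → Firm B plays t at [N] → Firm A plays D at [N-t] → (0, 1)

(2,2) (2,2) (3,3) (3,3) (2,0) (0,1) (2,0) (0,1)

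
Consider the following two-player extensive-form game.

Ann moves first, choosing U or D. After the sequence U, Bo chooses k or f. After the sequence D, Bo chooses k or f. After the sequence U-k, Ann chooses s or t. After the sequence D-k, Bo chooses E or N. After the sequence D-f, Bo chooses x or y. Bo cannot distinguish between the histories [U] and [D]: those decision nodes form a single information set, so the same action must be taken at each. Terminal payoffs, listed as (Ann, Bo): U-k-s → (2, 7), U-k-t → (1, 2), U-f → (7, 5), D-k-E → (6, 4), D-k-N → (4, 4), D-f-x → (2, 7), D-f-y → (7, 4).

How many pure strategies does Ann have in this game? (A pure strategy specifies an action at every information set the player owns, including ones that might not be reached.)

Ann owns the root with actions {U, D} — two choices.
Ann owns the node after U-k with actions {s, t} — two choices.
A pure strategy fixes one action at each information set independently, so the count is the product 2 × 2 = 4.

4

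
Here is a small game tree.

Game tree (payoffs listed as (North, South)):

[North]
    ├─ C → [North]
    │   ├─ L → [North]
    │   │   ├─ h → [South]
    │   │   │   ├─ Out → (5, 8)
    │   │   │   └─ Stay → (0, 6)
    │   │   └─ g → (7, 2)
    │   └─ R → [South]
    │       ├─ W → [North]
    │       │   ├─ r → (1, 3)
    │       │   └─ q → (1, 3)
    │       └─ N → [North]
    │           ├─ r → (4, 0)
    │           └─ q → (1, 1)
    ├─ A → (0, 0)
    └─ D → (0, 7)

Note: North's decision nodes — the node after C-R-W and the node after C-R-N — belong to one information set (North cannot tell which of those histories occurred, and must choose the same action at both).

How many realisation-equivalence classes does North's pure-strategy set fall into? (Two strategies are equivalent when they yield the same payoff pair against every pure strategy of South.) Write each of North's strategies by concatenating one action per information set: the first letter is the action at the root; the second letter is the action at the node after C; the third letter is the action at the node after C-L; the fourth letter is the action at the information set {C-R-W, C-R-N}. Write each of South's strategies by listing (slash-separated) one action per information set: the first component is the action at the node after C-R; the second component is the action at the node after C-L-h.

6

North has 24 pure strategies: CLhr, CLhq, CLgr, CLgq, CRhr, CRhq, CRgr, CRgq, ALhr, ALhq, ALgr, ALgq, ARhr, ARhq, ARgr, ARgq, DLhr, DLhq, DLgr, DLgq, DRhr, DRhq, DRgr, DRgq. Columns: W/Out, W/Stay, N/Out, N/Stay.
{CLhr, CLhq} → row (5,8) (0,6) (5,8) (0,6)
{CLgr, CLgq} → row (7,2) (7,2) (7,2) (7,2)
{CRhr, CRgr} → row (1,3) (1,3) (4,0) (4,0)
{CRhq, CRgq} → row (1,3) (1,3) (1,1) (1,1)
{ALhr, ALhq, ALgr, ALgq, ARhr, ARhq, ARgr, ARgq} → row (0,0) (0,0) (0,0) (0,0)
{DLhr, DLhq, DLgr, DLgq, DRhr, DRhq, DRgr, DRgq} → row (0,7) (0,7) (0,7) (0,7)
That's 6 distinct rows out of 24 strategies.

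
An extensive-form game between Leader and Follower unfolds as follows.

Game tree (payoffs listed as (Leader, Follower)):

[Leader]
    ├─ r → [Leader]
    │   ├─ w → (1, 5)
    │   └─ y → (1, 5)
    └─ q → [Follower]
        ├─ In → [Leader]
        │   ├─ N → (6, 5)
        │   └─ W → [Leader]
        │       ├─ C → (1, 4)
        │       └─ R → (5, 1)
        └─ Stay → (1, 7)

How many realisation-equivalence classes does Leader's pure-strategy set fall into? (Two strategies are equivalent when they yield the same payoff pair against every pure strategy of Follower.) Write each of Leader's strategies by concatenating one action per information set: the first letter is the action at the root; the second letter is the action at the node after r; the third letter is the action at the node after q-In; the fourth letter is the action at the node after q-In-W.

4

Leader has 16 pure strategies: rwNC, rwNR, rwWC, rwWR, ryNC, ryNR, ryWC, ryWR, qwNC, qwNR, qwWC, qwWR, qyNC, qyNR, qyWC, qyWR. Columns: In, Stay.
{rwNC, rwNR, rwWC, rwWR, ryNC, ryNR, ryWC, ryWR} → row (1,5) (1,5)
{qwNC, qwNR, qyNC, qyNR} → row (6,5) (1,7)
{qwWC, qyWC} → row (1,4) (1,7)
{qwWR, qyWR} → row (5,1) (1,7)
That's 4 distinct rows out of 16 strategies.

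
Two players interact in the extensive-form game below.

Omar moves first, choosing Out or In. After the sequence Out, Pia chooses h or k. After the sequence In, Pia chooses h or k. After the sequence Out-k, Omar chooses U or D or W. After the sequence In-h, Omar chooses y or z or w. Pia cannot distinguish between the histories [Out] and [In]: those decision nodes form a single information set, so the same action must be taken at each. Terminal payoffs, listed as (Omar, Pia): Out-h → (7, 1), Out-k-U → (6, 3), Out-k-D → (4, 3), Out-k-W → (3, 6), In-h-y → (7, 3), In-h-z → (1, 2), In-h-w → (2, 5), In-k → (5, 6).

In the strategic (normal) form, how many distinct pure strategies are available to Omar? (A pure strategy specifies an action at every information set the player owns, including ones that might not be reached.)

Omar owns the root with actions {Out, In} — two choices.
Omar owns the node after Out-k with actions {U, D, W} — three choices.
Omar owns the node after In-h with actions {y, z, w} — three choices.
A pure strategy fixes one action at each information set independently, so the count is the product 2 × 3 × 3 = 18.
(For reference, Pia has 2 pure strategies, giving a 18×2 normal-form matrix.)

18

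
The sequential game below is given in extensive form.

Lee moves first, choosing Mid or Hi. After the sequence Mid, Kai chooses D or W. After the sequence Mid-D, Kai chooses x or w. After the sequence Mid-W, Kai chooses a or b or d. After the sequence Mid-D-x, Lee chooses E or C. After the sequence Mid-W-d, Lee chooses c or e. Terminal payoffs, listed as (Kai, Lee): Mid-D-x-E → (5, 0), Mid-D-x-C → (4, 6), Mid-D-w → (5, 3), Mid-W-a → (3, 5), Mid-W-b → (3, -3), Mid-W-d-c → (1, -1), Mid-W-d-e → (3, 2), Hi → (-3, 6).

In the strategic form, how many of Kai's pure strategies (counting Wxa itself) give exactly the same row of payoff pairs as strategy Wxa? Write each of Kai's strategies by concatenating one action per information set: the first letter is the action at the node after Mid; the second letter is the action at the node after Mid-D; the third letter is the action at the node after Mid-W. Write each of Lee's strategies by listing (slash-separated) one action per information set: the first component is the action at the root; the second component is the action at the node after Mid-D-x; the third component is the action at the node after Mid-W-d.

2

Row for Wxa (columns Mid/E/c, Mid/E/e, Mid/C/c, Mid/C/e, Hi/E/c, Hi/E/e, Hi/C/c, Hi/C/e): (3,5) (3,5) (3,5) (3,5) (-3,6) (-3,6) (-3,6) (-3,6).
Under Wxa, Kai's choice at the node after Mid-D can never be reached regardless of what Lee does, so varying those choices leaves every outcome unchanged.
Holding the reachable choices fixed and varying the unreachable one freely already gives 2 equivalent strategies.
No other strategy reproduces this row, so those 2 are the full class: Wxa, Wwa.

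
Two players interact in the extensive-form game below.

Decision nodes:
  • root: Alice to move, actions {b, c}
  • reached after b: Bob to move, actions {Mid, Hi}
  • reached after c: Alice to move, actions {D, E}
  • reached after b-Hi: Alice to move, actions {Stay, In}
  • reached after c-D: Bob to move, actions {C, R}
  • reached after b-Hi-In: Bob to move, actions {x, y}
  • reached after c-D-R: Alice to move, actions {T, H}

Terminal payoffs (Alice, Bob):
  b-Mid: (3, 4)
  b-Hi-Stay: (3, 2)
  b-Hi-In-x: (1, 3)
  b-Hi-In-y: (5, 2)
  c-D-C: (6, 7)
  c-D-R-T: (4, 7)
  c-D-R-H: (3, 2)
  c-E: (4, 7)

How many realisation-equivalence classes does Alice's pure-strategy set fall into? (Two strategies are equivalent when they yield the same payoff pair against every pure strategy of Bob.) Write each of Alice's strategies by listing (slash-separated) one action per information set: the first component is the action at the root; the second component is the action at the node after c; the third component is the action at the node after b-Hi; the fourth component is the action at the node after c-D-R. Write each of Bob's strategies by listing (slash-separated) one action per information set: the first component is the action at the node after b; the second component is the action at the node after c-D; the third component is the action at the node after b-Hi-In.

5

Alice has 16 pure strategies: b/D/Stay/T, b/D/Stay/H, b/D/In/T, b/D/In/H, b/E/Stay/T, b/E/Stay/H, b/E/In/T, b/E/In/H, c/D/Stay/T, c/D/Stay/H, c/D/In/T, c/D/In/H, c/E/Stay/T, c/E/Stay/H, c/E/In/T, c/E/In/H. Columns: Mid/C/x, Mid/C/y, Mid/R/x, Mid/R/y, Hi/C/x, Hi/C/y, Hi/R/x, Hi/R/y.
{b/D/Stay/T, b/D/Stay/H, b/E/Stay/T, b/E/Stay/H} → row (3,4) (3,4) (3,4) (3,4) (3,2) (3,2) (3,2) (3,2)
{b/D/In/T, b/D/In/H, b/E/In/T, b/E/In/H} → row (3,4) (3,4) (3,4) (3,4) (1,3) (5,2) (1,3) (5,2)
{c/D/Stay/T, c/D/In/T} → row (6,7) (6,7) (4,7) (4,7) (6,7) (6,7) (4,7) (4,7)
{c/D/Stay/H, c/D/In/H} → row (6,7) (6,7) (3,2) (3,2) (6,7) (6,7) (3,2) (3,2)
{c/E/Stay/T, c/E/Stay/H, c/E/In/T, c/E/In/H} → row (4,7) (4,7) (4,7) (4,7) (4,7) (4,7) (4,7) (4,7)
That's 5 distinct rows out of 16 strategies.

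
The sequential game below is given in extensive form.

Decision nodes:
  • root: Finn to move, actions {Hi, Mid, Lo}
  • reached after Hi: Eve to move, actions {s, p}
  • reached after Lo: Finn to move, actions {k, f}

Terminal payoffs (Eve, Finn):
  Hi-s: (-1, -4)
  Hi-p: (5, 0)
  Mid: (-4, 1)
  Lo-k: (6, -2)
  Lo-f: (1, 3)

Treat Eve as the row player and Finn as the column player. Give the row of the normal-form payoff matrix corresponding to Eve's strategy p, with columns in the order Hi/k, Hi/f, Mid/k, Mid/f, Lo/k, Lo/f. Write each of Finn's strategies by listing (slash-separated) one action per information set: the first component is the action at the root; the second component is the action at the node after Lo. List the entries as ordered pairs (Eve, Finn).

vs Hi/k: Finn plays Hi → Eve plays p at [Hi] → (5, 0)
vs Hi/f: Finn plays Hi → Eve plays p at [Hi] → (5, 0)
vs Mid/k: Finn plays Mid → (-4, 1)
vs Mid/f: Finn plays Mid → (-4, 1)
vs Lo/k: Finn plays Lo → Finn plays k at [Lo] → (6, -2)
vs Lo/f: Finn plays Lo → Finn plays f at [Lo] → (1, 3)

(5,0) (5,0) (-4,1) (-4,1) (6,-2) (1,3)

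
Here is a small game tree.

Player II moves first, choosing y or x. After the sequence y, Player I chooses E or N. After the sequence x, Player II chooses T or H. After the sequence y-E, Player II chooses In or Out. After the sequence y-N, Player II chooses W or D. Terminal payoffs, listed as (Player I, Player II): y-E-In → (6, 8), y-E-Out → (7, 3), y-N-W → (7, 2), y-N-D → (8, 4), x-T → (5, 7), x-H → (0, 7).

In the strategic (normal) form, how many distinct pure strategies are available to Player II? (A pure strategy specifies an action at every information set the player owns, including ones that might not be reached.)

Player II owns the root with actions {y, x} — two choices.
Player II owns the node after x with actions {T, H} — two choices.
Player II owns the node after y-E with actions {In, Out} — two choices.
Player II owns the node after y-N with actions {W, D} — two choices.
A pure strategy fixes one action at each information set independently, so the count is the product 2 × 2 × 2 × 2 = 16.

16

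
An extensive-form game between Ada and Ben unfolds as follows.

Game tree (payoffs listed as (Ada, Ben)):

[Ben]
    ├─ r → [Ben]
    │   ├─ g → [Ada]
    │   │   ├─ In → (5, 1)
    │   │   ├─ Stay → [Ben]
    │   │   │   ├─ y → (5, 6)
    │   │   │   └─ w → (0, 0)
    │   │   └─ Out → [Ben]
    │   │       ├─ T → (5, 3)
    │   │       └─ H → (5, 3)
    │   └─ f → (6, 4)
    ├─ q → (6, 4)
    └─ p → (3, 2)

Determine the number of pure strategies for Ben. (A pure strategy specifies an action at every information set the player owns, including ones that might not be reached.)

24

Ben owns the root with actions {r, q, p} — three choices.
Ben owns the node after r with actions {g, f} — two choices.
Ben owns the node after r-g-Stay with actions {y, w} — two choices.
Ben owns the node after r-g-Out with actions {T, H} — two choices.
A pure strategy fixes one action at each information set independently, so the count is the product 3 × 2 × 2 × 2 = 24.
(For reference, Ada has 3 pure strategies, giving a 24×3 normal-form matrix.)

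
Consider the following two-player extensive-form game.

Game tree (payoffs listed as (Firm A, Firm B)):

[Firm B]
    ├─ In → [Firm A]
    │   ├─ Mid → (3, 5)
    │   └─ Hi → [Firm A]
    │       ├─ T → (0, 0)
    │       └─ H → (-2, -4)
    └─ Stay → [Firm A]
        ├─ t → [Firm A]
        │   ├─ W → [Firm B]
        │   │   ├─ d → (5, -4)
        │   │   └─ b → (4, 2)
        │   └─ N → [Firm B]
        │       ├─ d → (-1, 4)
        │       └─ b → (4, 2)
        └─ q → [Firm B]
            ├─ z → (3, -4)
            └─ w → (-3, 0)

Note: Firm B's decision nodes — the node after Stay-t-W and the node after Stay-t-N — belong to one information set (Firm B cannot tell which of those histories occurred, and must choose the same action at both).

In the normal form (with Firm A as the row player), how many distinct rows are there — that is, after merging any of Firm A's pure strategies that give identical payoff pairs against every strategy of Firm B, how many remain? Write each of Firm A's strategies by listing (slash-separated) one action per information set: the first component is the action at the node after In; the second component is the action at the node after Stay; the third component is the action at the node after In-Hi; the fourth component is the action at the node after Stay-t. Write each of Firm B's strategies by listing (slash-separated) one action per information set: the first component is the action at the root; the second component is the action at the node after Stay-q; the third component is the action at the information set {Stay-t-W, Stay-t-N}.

Firm A has 16 pure strategies: Mid/t/T/W, Mid/t/T/N, Mid/t/H/W, Mid/t/H/N, Mid/q/T/W, Mid/q/T/N, Mid/q/H/W, Mid/q/H/N, Hi/t/T/W, Hi/t/T/N, Hi/t/H/W, Hi/t/H/N, Hi/q/T/W, Hi/q/T/N, Hi/q/H/W, Hi/q/H/N. Columns: In/z/d, In/z/b, In/w/d, In/w/b, Stay/z/d, Stay/z/b, Stay/w/d, Stay/w/b.
{Mid/t/T/W, Mid/t/H/W} → row (3,5) (3,5) (3,5) (3,5) (5,-4) (4,2) (5,-4) (4,2)
{Mid/t/T/N, Mid/t/H/N} → row (3,5) (3,5) (3,5) (3,5) (-1,4) (4,2) (-1,4) (4,2)
{Mid/q/T/W, Mid/q/T/N, Mid/q/H/W, Mid/q/H/N} → row (3,5) (3,5) (3,5) (3,5) (3,-4) (3,-4) (-3,0) (-3,0)
{Hi/t/T/W} → row (0,0) (0,0) (0,0) (0,0) (5,-4) (4,2) (5,-4) (4,2)
{Hi/t/T/N} → row (0,0) (0,0) (0,0) (0,0) (-1,4) (4,2) (-1,4) (4,2)
{Hi/t/H/W} → row (-2,-4) (-2,-4) (-2,-4) (-2,-4) (5,-4) (4,2) (5,-4) (4,2)
{Hi/t/H/N} → row (-2,-4) (-2,-4) (-2,-4) (-2,-4) (-1,4) (4,2) (-1,4) (4,2)
{Hi/q/T/W, Hi/q/T/N} → row (0,0) (0,0) (0,0) (0,0) (3,-4) (3,-4) (-3,0) (-3,0)
{Hi/q/H/W, Hi/q/H/N} → row (-2,-4) (-2,-4) (-2,-4) (-2,-4) (3,-4) (3,-4) (-3,0) (-3,0)
That's 9 distinct rows out of 16 strategies.

9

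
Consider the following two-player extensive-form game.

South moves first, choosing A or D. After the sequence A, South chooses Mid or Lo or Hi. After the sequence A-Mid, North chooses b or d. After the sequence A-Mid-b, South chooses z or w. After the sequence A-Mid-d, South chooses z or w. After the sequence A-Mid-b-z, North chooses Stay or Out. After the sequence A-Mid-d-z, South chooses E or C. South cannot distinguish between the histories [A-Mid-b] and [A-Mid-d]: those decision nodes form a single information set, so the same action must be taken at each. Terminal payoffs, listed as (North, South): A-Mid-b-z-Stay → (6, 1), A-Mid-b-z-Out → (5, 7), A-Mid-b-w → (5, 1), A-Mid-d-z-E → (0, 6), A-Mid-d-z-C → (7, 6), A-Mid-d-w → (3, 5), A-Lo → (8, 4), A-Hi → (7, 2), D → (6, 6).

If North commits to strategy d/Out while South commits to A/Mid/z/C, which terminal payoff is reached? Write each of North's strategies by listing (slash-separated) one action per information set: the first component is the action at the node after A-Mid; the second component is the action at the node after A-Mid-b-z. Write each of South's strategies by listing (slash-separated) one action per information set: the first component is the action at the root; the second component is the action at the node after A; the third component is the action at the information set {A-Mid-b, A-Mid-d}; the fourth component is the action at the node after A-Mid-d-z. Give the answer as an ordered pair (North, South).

Trace the play path from the root:
  South plays A
  South plays Mid at [A]
  North plays d at [A-Mid]
  South plays z at [A-Mid-d]
  South plays C at [A-Mid-d-z]
→ terminal payoff (7, 6).
(North's choice at the node after A-Mid-b-z is never reached on this path, so it doesn't affect the outcome.)

(7, 6)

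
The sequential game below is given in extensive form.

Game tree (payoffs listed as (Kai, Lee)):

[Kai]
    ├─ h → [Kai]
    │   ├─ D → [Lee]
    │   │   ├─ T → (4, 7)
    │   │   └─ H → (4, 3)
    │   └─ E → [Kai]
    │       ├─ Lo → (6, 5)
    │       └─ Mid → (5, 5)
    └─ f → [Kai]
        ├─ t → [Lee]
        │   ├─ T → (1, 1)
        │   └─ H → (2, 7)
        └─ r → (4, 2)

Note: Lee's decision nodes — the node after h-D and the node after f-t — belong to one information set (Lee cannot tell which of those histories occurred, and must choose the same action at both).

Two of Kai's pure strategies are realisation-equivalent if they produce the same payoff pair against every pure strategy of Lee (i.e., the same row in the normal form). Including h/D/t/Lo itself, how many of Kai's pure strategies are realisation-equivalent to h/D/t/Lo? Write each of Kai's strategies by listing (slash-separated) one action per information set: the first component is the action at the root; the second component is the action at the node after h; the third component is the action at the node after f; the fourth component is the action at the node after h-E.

Row for h/D/t/Lo (columns T, H): (4,7) (4,3).
Under h/D/t/Lo, Kai's choice at the node after f and at the node after h-E can never be reached regardless of what Lee does, so varying those choices leaves every outcome unchanged.
Holding the reachable choices fixed and varying the unreachable ones freely already gives 2 × 2 = 4 equivalent strategies.
No other strategy reproduces this row, so those 4 are the full class: h/D/t/Lo, h/D/t/Mid, h/D/r/Lo, h/D/r/Mid.

4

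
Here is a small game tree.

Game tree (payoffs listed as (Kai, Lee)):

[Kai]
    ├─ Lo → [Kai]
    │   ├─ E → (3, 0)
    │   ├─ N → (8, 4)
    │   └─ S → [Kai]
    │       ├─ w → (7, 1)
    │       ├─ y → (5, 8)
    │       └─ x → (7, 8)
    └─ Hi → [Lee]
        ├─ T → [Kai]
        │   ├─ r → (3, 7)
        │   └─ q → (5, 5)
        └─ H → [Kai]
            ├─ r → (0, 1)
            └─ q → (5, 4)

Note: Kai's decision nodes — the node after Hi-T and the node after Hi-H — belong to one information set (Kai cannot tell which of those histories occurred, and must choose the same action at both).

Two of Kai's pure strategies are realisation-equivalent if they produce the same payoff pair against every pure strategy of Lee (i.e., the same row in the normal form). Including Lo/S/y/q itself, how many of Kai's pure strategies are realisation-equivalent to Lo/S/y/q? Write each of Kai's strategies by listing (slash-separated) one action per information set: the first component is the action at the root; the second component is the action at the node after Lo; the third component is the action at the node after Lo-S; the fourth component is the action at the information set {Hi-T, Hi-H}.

Row for Lo/S/y/q (columns T, H): (5,8) (5,8).
Under Lo/S/y/q, Kai's choice at the information set {Hi-T, Hi-H} can never be reached regardless of what Lee does, so varying those choices leaves every outcome unchanged.
Holding the reachable choices fixed and varying the unreachable one freely already gives 2 equivalent strategies.
No other strategy reproduces this row, so those 2 are the full class: Lo/S/y/r, Lo/S/y/q.

2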